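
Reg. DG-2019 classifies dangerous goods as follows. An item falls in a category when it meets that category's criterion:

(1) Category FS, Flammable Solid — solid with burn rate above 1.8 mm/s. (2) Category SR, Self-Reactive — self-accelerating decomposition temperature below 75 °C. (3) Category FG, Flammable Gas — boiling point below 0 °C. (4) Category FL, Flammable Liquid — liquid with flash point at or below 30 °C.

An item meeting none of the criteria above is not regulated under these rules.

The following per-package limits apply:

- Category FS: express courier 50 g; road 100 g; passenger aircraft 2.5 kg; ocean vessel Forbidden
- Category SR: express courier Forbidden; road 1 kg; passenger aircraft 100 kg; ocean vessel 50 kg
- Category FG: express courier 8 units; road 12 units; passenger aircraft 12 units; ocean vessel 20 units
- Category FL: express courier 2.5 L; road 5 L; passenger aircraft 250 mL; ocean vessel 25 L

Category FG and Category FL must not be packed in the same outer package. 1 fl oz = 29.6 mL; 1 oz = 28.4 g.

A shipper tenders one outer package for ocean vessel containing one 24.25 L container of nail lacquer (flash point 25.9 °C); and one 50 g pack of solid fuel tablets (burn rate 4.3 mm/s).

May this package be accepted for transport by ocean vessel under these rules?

The nail lacquer has flash point 25.9 °C, which is ≤ 30 °C, so it is Category FL (Flammable Liquid).
Solid fuel tablets: burn rate 4.3 mm/s > 1.8 mm/s → Category FS (Flammable Solid).
Category FL quantity: 24.25 L.
That is within the Category FL ocean vessel limit of 25 L.
Category FS quantity: 50 g.
By ocean vessel, Category FS is Forbidden regardless of quantity.
The segregation rule (Category FG with Category FL) does not apply to Category FL with Category FS.

No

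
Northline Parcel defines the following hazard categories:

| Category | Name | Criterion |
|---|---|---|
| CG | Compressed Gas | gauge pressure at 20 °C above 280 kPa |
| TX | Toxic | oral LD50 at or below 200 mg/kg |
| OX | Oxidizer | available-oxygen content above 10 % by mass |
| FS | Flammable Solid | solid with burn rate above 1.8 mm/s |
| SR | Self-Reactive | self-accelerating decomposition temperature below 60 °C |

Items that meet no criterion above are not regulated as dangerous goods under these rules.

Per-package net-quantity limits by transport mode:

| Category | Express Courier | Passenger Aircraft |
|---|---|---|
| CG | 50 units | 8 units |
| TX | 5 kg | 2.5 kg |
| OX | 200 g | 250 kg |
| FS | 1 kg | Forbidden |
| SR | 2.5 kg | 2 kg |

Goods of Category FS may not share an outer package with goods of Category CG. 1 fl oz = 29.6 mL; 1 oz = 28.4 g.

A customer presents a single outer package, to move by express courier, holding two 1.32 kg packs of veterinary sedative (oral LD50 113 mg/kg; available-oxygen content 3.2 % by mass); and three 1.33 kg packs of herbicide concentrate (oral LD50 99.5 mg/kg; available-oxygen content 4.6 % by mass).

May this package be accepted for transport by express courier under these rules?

No

Veterinary sedative: oral LD50 113 mg/kg ≤ 200 mg/kg → Category TX (Toxic).
Herbicide concentrate: oral LD50 99.5 mg/kg ≤ 200 mg/kg → Category TX (Toxic).
Category TX net quantity: (two 1.32 kg packs = 2.64 kg) + (three 1.33 kg packs = 3.99 kg) = 6.63 kg.
That exceeds the Category TX express courier limit of 5 kg.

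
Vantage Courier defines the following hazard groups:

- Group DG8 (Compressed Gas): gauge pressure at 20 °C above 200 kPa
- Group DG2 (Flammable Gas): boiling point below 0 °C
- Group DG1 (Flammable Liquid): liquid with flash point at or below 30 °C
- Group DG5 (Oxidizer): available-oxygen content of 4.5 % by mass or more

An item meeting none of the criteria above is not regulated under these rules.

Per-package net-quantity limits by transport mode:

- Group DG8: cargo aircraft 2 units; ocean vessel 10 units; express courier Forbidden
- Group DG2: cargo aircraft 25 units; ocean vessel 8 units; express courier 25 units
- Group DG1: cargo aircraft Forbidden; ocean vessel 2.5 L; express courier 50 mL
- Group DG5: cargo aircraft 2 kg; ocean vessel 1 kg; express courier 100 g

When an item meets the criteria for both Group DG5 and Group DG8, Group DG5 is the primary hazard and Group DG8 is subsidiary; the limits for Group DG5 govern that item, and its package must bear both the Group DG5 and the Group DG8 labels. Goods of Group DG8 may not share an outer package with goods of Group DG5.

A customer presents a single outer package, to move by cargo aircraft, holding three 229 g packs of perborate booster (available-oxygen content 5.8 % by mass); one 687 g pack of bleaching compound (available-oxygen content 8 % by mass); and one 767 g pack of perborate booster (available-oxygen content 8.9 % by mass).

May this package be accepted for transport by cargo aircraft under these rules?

Available-oxygen content 5.8 % by mass meets the Group DG5 criterion (Oxidizer), so the perborate booster is Group DG5.
The bleaching compound has available-oxygen content 8 % by mass, which is ≥ 4.5 % by mass, so it is Group DG5 (Oxidizer).
Perborate booster: available-oxygen content 8.9 % by mass ≥ 4.5 % by mass → Group DG5 (Oxidizer).
Total Group DG5: (three 229 g packs = 687 g) + 687 g + 767 g = 2.141 kg.
2.141 kg > 2 kg (cargo aircraft limit, Group DG5) — over the limit.

No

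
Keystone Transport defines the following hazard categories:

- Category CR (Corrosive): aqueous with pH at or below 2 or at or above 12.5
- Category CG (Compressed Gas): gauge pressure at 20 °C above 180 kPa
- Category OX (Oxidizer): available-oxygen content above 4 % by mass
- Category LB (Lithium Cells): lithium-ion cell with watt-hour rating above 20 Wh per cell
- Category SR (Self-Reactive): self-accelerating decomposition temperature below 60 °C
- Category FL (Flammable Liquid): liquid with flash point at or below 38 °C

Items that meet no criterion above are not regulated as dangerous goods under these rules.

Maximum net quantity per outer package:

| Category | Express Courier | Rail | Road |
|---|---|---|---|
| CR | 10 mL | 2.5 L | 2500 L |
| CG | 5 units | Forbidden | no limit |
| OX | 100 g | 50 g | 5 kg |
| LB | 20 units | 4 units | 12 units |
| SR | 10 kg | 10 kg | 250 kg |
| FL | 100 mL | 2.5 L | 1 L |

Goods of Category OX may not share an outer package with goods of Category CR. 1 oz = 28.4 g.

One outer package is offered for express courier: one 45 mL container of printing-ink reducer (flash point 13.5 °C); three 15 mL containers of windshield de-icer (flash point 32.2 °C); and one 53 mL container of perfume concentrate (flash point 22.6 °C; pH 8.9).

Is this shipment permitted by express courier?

Flash point 13.5 °C meets the Category FL criterion (Flammable Liquid), so the printing-ink reducer is Category FL.
Flash point 32.2 °C meets the Category FL criterion (Flammable Liquid), so the windshield de-icer is Category FL.
Perfume concentrate: flash point 22.6 °C ≤ 38 °C → Category FL (Flammable Liquid).
Category FL net quantity: 45 mL + (three 15 mL containers = 45 mL) + 53 mL = 143 mL.
143 mL exceeds the express courier limit of 100 mL for Category FL.

No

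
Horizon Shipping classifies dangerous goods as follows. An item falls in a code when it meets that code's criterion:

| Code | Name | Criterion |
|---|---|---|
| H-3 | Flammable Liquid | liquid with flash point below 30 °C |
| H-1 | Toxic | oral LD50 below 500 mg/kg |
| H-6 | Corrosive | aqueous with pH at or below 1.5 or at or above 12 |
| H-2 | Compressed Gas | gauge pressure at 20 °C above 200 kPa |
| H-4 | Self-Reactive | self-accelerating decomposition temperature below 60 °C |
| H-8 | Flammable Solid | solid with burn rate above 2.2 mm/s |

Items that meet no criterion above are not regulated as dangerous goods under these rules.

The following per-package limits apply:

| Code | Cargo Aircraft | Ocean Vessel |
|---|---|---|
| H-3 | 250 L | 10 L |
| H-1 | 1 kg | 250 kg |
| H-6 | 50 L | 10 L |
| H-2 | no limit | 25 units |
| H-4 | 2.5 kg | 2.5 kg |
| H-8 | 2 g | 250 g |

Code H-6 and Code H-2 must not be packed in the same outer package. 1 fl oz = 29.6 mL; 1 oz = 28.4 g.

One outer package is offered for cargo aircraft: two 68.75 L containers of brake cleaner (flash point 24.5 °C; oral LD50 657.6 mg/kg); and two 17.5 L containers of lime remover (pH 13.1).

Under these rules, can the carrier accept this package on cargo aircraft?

Brake cleaner: flash point 24.5 °C < 30 °C → Code H-3 (Flammable Liquid).
With pH 13.1 (≥ 12), the lime remover falls in Code H-6.
Code H-6 quantity: two 17.5 L containers = 35 L.
That is within the Code H-6 cargo aircraft limit of 50 L.
Code H-3 quantity: two 68.75 L containers = 137.5 L.
137.5 L is within the cargo aircraft limit of 250 L for Code H-3.
The segregation rule (Code H-6 with Code H-2) does not apply to Code H-6 with Code H-3.
Every hazard code is within its cargo aircraft limit and no segregation rule is violated.

Yes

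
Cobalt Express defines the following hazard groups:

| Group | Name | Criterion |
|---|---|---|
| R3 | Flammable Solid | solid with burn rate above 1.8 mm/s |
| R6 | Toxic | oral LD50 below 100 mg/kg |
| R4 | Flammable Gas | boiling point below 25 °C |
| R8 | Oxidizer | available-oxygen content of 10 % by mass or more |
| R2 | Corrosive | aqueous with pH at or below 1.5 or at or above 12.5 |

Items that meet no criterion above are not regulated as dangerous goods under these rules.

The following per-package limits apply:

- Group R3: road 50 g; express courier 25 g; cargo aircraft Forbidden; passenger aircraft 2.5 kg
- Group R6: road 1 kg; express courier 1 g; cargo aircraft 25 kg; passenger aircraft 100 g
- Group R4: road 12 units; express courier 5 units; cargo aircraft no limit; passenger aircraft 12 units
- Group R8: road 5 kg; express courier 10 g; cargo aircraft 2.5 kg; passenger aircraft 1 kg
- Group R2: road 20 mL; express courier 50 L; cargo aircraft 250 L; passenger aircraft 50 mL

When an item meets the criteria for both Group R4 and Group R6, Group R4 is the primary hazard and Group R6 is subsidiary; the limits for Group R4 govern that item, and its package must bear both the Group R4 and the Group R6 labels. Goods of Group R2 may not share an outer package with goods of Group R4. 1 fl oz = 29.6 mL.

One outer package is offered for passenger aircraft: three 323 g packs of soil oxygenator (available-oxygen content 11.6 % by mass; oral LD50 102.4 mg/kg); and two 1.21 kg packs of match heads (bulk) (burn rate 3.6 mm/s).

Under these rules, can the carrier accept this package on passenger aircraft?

Yes

With available-oxygen content 11.6 % by mass (≥ 10 % by mass), the soil oxygenator falls in Group R8.
Match heads (bulk): burn rate 3.6 mm/s > 1.8 mm/s → Group R3 (Flammable Solid).
Group R3 quantity: two 1.21 kg packs = 2.42 kg.
That is within the Group R3 passenger aircraft limit of 2.5 kg.
Group R8 quantity: three 323 g packs = 969 g.
969 g ≤ 1 kg (passenger aircraft limit, Group R8) — within limit.
The segregation rule (Group R2 with Group R4) does not apply to Group R3 with Group R8.
Every hazard group is within its passenger aircraft limit and no segregation rule is violated.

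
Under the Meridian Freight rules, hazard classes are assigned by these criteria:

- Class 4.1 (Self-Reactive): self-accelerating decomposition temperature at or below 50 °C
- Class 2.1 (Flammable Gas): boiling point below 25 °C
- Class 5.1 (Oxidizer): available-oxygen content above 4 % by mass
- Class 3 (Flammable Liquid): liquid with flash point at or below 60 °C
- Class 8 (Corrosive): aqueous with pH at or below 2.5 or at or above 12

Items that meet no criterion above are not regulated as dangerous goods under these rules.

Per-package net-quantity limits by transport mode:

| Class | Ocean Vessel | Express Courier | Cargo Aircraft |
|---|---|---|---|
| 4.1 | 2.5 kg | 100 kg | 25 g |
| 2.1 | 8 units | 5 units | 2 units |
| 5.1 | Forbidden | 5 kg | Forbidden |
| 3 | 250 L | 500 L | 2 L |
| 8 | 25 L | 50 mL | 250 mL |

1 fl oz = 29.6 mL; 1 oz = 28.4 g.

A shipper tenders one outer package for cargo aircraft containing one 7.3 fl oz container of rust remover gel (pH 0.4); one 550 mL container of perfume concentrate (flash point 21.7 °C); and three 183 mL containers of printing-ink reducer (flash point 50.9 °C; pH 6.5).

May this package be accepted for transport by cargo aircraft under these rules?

With pH 0.4 (≤ 2.5), the rust remover gel falls in Class 8.
With flash point 21.7 °C (≤ 60 °C), the perfume concentrate falls in Class 3.
The printing-ink reducer has flash point 50.9 °C, which is ≤ 60 °C, so it is Class 3 (Flammable Liquid).
Total Class 3: 550 mL + (three 183 mL containers = 549 mL) = 1.099 L.
That is within the Class 3 cargo aircraft limit of 2 L.
Class 8 quantity: one 7.3 fl oz container = 216.08 mL.
216.08 mL ≤ 250 mL (cargo aircraft limit, Class 8) — within limit.
Every hazard class is within its cargo aircraft limit and no segregation rule is violated.

Yes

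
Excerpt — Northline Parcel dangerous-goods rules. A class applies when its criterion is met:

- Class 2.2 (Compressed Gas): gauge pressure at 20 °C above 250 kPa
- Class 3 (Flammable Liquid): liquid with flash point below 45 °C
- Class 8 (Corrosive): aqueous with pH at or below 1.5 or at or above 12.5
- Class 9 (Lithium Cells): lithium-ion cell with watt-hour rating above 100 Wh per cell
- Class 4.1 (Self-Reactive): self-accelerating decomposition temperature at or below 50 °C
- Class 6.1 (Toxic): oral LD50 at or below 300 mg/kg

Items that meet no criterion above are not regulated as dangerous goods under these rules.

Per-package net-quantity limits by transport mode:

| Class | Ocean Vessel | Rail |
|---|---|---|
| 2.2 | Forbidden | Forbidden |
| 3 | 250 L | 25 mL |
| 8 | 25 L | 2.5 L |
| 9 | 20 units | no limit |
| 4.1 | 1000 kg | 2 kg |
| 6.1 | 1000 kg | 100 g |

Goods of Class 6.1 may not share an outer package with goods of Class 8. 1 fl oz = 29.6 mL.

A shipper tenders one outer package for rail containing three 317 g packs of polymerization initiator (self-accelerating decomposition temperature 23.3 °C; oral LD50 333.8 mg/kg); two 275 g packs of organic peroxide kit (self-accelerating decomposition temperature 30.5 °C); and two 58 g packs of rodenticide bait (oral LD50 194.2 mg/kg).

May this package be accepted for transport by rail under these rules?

No

With self-accelerating decomposition temperature 23.3 °C (≤ 50 °C), the polymerization initiator falls in Class 4.1.
With self-accelerating decomposition temperature 30.5 °C (≤ 50 °C), the organic peroxide kit falls in Class 4.1.
Rodenticide bait: oral LD50 194.2 mg/kg ≤ 300 mg/kg → Class 6.1 (Toxic).
Total Class 4.1: (three 317 g packs = 951 g) + (two 275 g packs = 550 g) = 1.501 kg.
1.501 kg ≤ 2 kg (rail limit, Class 4.1) — within limit.
Class 6.1 quantity: two 58 g packs = 116 g.
116 g exceeds the rail limit of 100 g for Class 6.1.
The segregation rule (Class 6.1 with Class 8) does not apply to Class 4.1 with Class 6.1.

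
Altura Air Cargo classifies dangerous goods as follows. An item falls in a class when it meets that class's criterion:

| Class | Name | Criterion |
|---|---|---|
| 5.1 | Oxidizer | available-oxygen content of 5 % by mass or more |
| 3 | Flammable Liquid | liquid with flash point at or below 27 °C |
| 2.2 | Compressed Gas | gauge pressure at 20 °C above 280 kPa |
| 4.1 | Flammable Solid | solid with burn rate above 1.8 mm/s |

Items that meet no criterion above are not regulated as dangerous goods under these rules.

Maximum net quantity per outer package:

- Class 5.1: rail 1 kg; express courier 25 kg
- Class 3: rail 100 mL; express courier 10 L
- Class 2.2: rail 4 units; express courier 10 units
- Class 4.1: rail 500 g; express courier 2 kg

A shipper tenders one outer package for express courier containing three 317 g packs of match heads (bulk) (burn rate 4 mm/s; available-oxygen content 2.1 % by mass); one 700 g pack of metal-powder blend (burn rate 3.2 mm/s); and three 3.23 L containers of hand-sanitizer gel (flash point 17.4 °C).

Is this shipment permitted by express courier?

Yes

With burn rate 4 mm/s (> 1.8 mm/s), the match heads (bulk) fall in Class 4.1.
With burn rate 3.2 mm/s (> 1.8 mm/s), the metal-powder blend falls in Class 4.1.
Hand-sanitizer gel: flash point 17.4 °C ≤ 27 °C → Class 3 (Flammable Liquid).
Total Class 4.1: (three 317 g packs = 951 g) + 700 g = 1.651 kg.
1.651 kg is within the express courier limit of 2 kg for Class 4.1.
Class 3 quantity: three 3.23 L containers = 9.69 L.
9.69 L ≤ 10 L (express courier limit, Class 3) — within limit.
Every hazard class is within its express courier limit and no segregation rule is violated.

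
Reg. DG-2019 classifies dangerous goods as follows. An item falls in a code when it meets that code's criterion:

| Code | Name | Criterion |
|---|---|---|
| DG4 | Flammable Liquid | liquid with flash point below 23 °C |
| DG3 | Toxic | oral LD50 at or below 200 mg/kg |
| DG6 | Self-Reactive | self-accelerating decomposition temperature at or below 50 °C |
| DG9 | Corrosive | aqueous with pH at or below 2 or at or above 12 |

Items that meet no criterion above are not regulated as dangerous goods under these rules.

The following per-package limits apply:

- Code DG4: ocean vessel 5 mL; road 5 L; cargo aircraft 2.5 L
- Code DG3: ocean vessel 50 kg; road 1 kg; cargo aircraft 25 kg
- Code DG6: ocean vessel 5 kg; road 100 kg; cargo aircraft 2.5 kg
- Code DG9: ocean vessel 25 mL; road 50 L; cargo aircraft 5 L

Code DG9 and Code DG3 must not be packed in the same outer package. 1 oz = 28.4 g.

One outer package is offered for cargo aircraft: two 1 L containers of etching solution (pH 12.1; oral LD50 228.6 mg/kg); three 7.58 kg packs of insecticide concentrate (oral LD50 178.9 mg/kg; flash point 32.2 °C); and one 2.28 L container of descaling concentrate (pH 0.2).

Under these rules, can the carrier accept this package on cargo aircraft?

No

Etching solution: pH 12.1 ≥ 12 → Code DG9 (Corrosive).
Insecticide concentrate: oral LD50 178.9 mg/kg ≤ 200 mg/kg → Code DG3 (Toxic).
Descaling concentrate: pH 0.2 ≤ 2 → Code DG9 (Corrosive).
Total Code DG9: (two 1 L containers = 2 L) + 2.28 L = 4.28 L.
4.28 L is within the cargo aircraft limit of 5 L for Code DG9.
Code DG3 quantity: three 7.58 kg packs = 22.74 kg.
22.74 kg ≤ 25 kg (cargo aircraft limit, Code DG3) — within limit.
Code DG9 and Code DG3 may not share an outer package.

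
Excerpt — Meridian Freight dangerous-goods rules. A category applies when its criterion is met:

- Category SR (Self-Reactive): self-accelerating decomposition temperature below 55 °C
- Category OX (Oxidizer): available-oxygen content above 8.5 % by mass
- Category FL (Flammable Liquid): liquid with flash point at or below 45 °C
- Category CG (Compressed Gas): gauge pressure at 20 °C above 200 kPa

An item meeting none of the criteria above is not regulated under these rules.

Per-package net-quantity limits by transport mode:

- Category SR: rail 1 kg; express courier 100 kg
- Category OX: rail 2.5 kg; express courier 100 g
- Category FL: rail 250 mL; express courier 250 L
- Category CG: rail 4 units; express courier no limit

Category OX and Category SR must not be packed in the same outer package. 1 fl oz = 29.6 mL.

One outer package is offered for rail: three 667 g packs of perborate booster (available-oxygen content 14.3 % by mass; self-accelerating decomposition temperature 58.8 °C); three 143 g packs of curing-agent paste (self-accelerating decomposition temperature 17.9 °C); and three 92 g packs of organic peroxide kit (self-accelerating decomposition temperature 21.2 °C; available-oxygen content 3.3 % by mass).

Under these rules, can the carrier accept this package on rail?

No

Perborate booster: available-oxygen content 14.3 % by mass > 8.5 % by mass → Category OX (Oxidizer).
Curing-agent paste: self-accelerating decomposition temperature 17.9 °C < 55 °C → Category SR (Self-Reactive).
Organic peroxide kit: self-accelerating decomposition temperature 21.2 °C < 55 °C → Category SR (Self-Reactive).
Category OX quantity: three 667 g packs = 2.001 kg.
2.001 kg ≤ 2.5 kg (rail limit, Category OX) — within limit.
Total Category SR: (three 143 g packs = 429 g) + (three 92 g packs = 276 g) = 705 g.
705 g ≤ 1 kg (rail limit, Category SR) — within limit.
Category OX and Category SR may not share an outer package.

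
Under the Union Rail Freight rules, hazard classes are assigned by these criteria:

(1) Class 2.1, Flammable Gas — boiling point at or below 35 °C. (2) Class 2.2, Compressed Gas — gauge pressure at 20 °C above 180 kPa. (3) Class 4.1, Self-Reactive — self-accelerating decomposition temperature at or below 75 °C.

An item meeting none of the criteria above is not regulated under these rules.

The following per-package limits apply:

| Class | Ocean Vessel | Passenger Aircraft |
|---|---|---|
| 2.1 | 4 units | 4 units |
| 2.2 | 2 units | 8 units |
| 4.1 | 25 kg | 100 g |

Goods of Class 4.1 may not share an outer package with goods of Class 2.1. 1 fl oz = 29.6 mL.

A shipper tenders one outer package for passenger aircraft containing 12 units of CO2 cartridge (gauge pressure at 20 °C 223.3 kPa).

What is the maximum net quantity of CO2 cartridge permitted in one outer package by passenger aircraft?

Gauge pressure at 20 °C 223.3 kPa meets the Class 2.2 criterion (Compressed Gas), so the CO2 cartridge is Class 2.2.
The passenger aircraft limit for Class 2.2 is 8 units.

8 units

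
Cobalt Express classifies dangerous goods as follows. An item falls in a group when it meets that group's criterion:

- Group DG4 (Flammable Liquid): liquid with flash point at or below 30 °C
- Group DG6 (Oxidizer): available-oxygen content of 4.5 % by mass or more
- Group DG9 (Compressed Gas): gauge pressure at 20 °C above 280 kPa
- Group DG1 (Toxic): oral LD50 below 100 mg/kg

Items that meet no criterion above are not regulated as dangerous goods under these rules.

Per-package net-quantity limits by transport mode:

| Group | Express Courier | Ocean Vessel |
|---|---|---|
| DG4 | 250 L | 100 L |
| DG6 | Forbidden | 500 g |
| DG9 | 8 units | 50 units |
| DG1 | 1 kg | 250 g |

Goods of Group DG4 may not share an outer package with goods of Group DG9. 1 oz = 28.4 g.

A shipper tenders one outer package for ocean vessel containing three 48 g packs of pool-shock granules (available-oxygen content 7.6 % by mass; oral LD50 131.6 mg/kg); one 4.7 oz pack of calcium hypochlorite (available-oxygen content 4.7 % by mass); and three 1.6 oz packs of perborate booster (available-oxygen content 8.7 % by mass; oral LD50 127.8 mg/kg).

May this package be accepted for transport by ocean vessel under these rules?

Yes

The pool-shock granules have available-oxygen content 7.6 % by mass, which is ≥ 4.5 % by mass, so they are Group DG6 (Oxidizer).
With available-oxygen content 4.7 % by mass (≥ 4.5 % by mass), the calcium hypochlorite falls in Group DG6.
Available-oxygen content 8.7 % by mass meets the Group DG6 criterion (Oxidizer), so the perborate booster is Group DG6.
Total Group DG6: (three 48 g packs = 144 g) + (one 4.7 oz pack = 133.48 g) + (three 1.6 oz packs = 136.32 g) = 413.8 g.
413.8 g is within the ocean vessel limit of 500 g for Group DG6.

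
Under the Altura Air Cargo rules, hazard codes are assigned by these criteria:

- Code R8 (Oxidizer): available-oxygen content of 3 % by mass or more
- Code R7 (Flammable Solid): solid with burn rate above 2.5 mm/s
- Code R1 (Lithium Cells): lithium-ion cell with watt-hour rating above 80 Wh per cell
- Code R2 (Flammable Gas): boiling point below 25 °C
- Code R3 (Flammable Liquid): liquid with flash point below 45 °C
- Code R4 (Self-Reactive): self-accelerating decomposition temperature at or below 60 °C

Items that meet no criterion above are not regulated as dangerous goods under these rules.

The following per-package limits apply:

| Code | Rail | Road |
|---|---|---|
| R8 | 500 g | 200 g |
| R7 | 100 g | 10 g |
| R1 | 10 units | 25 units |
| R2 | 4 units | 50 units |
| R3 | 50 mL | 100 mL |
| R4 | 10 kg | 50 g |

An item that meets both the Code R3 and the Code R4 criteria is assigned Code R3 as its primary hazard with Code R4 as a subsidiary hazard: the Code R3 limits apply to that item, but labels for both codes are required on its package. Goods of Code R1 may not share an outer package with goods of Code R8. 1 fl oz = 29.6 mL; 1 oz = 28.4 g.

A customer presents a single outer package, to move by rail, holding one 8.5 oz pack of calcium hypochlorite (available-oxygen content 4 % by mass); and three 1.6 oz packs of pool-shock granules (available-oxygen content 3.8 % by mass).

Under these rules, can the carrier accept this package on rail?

Available-oxygen content 4 % by mass meets the Code R8 criterion (Oxidizer), so the calcium hypochlorite is Code R8.
Pool-shock granules: available-oxygen content 3.8 % by mass ≥ 3 % by mass → Code R8 (Oxidizer).
Total Code R8: (one 8.5 oz pack = 241.4 g) + (three 1.6 oz packs = 136.32 g) = 377.72 g.
377.72 g is within the rail limit of 500 g for Code R8.

Yes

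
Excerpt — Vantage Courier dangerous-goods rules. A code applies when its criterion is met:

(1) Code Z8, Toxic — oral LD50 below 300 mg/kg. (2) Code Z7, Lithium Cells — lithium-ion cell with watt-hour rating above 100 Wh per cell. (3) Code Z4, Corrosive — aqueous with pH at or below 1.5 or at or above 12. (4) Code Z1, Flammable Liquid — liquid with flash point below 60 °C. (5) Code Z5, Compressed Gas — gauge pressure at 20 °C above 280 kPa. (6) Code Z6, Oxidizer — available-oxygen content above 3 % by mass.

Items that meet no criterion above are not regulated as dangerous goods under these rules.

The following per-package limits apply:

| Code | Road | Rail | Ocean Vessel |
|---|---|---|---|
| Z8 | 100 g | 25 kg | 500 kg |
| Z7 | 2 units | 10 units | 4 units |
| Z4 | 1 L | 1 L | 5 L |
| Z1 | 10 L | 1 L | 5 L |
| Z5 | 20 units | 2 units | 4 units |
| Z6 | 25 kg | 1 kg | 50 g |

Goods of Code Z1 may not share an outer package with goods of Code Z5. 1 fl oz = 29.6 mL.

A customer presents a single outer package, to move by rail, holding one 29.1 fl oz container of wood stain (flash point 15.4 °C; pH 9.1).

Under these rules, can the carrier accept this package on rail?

Yes

Wood stain: flash point 15.4 °C < 60 °C → Code Z1 (Flammable Liquid).
Code Z1 quantity: one 29.1 fl oz container = 861.36 mL.
That is within the Code Z1 rail limit of 1 L.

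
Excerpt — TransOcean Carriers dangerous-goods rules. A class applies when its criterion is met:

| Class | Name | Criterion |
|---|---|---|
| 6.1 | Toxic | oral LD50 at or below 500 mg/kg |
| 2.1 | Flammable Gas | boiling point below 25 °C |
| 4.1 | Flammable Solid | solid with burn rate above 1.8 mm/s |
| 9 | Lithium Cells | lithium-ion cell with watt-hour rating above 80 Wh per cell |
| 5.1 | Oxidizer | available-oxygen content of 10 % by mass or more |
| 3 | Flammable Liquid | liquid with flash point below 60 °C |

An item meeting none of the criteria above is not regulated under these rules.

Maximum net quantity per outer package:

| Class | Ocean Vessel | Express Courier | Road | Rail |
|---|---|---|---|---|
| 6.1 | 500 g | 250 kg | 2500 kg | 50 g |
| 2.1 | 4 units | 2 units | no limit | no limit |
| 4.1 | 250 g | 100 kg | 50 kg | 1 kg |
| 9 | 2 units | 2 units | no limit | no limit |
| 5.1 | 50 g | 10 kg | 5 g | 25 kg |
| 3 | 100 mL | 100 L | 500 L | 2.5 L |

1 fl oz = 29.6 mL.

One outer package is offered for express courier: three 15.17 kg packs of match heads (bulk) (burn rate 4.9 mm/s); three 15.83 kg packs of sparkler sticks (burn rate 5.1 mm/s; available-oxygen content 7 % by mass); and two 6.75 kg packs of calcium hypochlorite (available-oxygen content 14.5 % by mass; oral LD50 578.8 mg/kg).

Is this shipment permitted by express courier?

No

Burn rate 4.9 mm/s meets the Class 4.1 criterion (Flammable Solid), so the match heads (bulk) are Class 4.1.
Sparkler sticks: burn rate 5.1 mm/s > 1.8 mm/s → Class 4.1 (Flammable Solid).
Available-oxygen content 14.5 % by mass meets the Class 5.1 criterion (Oxidizer), so the calcium hypochlorite is Class 5.1.
Class 5.1 quantity: two 6.75 kg packs = 13.5 kg.
13.5 kg exceeds the express courier limit of 10 kg for Class 5.1.
Class 4.1 net quantity: (three 15.17 kg packs = 45.51 kg) + (three 15.83 kg packs = 47.49 kg) = 93 kg.
93 kg ≤ 100 kg (express courier limit, Class 4.1) — within limit.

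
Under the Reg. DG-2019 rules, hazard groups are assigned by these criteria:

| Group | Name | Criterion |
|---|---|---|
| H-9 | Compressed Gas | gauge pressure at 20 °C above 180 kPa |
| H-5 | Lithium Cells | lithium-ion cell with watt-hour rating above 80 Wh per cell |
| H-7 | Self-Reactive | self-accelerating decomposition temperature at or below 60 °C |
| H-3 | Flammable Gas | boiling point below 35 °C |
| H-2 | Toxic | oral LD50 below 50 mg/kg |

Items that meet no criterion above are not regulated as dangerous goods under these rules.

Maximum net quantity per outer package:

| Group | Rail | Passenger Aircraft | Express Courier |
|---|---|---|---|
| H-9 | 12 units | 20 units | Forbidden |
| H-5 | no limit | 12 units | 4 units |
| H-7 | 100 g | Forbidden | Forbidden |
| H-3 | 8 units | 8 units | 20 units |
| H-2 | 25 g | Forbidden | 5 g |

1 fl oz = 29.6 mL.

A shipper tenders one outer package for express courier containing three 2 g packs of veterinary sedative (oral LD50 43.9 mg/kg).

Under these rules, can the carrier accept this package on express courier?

No

Oral LD50 43.9 mg/kg meets the Group H-2 criterion (Toxic), so the veterinary sedative is Group H-2.
Group H-2 quantity: three 2 g packs = 6 g.
6 g > 5 g (express courier limit, Group H-2) — over the limit.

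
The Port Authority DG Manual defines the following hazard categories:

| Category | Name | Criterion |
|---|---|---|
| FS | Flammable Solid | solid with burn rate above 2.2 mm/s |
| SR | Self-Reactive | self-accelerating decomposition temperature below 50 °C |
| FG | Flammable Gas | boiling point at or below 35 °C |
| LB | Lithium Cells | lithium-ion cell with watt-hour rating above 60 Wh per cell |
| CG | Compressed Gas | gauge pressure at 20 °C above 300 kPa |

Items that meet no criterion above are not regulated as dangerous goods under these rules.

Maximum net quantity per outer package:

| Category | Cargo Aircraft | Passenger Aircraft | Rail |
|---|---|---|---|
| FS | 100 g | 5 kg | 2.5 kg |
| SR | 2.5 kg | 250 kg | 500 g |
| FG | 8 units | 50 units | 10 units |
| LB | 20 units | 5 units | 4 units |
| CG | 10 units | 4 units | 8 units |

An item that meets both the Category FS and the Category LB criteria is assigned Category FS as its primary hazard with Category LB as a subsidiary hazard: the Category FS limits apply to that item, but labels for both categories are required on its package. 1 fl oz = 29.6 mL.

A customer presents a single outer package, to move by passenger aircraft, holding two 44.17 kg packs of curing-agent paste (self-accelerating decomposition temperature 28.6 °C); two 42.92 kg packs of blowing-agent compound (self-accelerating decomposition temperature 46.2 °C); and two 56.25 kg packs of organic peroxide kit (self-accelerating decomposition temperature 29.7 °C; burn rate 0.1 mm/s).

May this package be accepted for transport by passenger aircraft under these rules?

With self-accelerating decomposition temperature 28.6 °C (< 50 °C), the curing-agent paste falls in Category SR.
The blowing-agent compound has self-accelerating decomposition temperature 46.2 °C, which is < 50 °C, so it is Category SR (Self-Reactive).
Self-accelerating decomposition temperature 29.7 °C meets the Category SR criterion (Self-Reactive), so the organic peroxide kit is Category SR.
Total Category SR: (two 44.17 kg packs = 88.34 kg) + (two 42.92 kg packs = 85.84 kg) + (two 56.25 kg packs = 112.5 kg) = 286.68 kg.
286.68 kg exceeds the passenger aircraft limit of 250 kg for Category SR.

No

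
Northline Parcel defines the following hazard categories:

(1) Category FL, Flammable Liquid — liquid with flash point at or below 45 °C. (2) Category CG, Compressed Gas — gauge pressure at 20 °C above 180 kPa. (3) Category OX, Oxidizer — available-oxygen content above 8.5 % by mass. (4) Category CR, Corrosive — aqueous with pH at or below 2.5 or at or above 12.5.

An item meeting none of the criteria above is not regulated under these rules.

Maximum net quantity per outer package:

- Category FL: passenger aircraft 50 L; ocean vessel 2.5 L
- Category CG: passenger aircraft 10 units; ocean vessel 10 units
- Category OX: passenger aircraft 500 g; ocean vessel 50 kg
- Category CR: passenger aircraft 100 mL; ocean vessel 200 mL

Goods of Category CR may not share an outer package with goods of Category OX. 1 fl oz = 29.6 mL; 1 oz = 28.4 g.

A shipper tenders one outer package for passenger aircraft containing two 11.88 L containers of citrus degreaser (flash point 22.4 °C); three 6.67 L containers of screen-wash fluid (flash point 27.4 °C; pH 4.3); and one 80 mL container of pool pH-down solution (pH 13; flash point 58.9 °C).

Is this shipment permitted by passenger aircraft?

Flash point 22.4 °C meets the Category FL criterion (Flammable Liquid), so the citrus degreaser is Category FL.
With flash point 27.4 °C (≤ 45 °C), the screen-wash fluid falls in Category FL.
Pool pH-down solution: pH 13 ≥ 12.5 → Category CR (Corrosive).
Category FL net quantity: (two 11.88 L containers = 23.76 L) + (three 6.67 L containers = 20.01 L) = 43.77 L.
43.77 L is within the passenger aircraft limit of 50 L for Category FL.
Category CR quantity: 80 mL.
80 mL ≤ 100 mL (passenger aircraft limit, Category CR) — within limit.
The segregation rule (Category CR with Category OX) does not apply to Category FL with Category CR.
Every hazard category is within its passenger aircraft limit and no segregation rule is violated.

Yes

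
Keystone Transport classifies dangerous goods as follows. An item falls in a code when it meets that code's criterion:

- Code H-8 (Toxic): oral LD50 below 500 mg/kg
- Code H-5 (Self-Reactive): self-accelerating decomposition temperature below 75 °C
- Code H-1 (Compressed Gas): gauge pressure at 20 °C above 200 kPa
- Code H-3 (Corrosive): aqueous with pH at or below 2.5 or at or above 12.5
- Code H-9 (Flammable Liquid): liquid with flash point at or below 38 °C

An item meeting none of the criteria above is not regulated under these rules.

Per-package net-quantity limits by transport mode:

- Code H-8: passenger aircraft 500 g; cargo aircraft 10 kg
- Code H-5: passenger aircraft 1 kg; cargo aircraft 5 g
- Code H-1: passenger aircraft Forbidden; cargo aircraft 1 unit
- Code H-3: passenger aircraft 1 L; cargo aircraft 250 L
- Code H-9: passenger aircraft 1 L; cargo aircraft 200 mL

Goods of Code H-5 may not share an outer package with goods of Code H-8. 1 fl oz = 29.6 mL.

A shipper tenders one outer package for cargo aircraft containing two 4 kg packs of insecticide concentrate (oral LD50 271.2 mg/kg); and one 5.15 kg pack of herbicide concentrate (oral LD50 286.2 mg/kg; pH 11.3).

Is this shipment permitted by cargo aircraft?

The insecticide concentrate has oral LD50 271.2 mg/kg, which is < 500 mg/kg, so it is Code H-8 (Toxic).
Oral LD50 286.2 mg/kg meets the Code H-8 criterion (Toxic), so the herbicide concentrate is Code H-8.
Total Code H-8: (two 4 kg packs = 8 kg) + 5.15 kg = 13.15 kg.
13.15 kg exceeds the cargo aircraft limit of 10 kg for Code H-8.

No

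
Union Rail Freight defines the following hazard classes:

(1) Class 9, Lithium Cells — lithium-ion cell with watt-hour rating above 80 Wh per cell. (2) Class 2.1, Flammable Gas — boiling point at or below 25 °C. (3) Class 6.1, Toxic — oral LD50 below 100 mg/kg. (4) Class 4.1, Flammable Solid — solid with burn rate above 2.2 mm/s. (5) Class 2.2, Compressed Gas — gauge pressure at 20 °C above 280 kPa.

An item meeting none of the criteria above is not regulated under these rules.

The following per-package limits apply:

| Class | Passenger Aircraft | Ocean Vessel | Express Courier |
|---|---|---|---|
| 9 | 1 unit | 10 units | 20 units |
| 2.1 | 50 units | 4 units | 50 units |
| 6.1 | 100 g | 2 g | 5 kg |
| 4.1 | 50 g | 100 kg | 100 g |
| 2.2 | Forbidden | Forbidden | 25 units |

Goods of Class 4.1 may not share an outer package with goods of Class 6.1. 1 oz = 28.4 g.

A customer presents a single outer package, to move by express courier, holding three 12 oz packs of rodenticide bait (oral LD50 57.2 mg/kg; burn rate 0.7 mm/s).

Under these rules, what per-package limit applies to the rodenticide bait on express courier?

The rodenticide bait has oral LD50 57.2 mg/kg, which is < 100 mg/kg, so it is Class 6.1 (Toxic).
The express courier limit for Class 6.1 is 5 kg.

5 kg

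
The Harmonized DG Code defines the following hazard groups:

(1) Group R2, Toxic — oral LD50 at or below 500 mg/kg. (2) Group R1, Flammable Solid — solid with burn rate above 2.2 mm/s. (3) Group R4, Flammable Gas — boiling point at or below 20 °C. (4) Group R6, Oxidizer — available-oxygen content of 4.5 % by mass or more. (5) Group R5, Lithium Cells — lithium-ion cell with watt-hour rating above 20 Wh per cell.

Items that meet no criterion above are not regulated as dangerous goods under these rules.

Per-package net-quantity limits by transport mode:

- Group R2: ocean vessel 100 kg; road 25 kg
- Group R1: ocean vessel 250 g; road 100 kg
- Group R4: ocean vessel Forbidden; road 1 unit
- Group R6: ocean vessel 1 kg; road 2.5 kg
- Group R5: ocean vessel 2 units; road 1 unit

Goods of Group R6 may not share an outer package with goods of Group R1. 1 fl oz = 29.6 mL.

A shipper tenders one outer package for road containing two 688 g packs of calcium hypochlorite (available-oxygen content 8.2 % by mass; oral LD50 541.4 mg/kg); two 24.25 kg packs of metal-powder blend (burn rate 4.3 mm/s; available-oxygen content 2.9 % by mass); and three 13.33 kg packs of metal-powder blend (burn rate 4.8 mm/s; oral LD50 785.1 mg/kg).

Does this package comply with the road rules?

Available-oxygen content 8.2 % by mass meets the Group R6 criterion (Oxidizer), so the calcium hypochlorite is Group R6.
Burn rate 4.3 mm/s meets the Group R1 criterion (Flammable Solid), so the metal-powder blend is Group R1.
The metal-powder blend has burn rate 4.8 mm/s, which is > 2.2 mm/s, so it is Group R1 (Flammable Solid).
Group R6 quantity: two 688 g packs = 1.376 kg.
That is within the Group R6 road limit of 2.5 kg.
Total Group R1: (two 24.25 kg packs = 48.5 kg) + (three 13.33 kg packs = 39.99 kg) = 88.49 kg.
88.49 kg is within the road limit of 100 kg for Group R1.
Group R6 and Group R1 may not share an outer package.

No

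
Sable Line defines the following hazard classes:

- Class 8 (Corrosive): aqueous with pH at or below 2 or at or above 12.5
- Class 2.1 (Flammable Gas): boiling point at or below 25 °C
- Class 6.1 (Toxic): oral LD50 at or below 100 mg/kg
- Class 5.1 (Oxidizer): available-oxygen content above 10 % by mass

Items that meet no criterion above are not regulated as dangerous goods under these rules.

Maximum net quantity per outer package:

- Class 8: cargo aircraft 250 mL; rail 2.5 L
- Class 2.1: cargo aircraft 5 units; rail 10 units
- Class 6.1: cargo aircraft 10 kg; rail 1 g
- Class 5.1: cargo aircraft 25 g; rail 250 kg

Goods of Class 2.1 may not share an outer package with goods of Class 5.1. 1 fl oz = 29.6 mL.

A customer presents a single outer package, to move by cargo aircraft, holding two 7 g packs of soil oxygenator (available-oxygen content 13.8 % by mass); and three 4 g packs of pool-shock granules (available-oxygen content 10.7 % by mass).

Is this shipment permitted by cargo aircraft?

No

With available-oxygen content 13.8 % by mass (> 10 % by mass), the soil oxygenator falls in Class 5.1.
Pool-shock granules: available-oxygen content 10.7 % by mass > 10 % by mass → Class 5.1 (Oxidizer).
Class 5.1 net quantity: (two 7 g packs = 14 g) + (three 4 g packs = 12 g) = 26 g.
26 g > 25 g (cargo aircraft limit, Class 5.1) — over the limit.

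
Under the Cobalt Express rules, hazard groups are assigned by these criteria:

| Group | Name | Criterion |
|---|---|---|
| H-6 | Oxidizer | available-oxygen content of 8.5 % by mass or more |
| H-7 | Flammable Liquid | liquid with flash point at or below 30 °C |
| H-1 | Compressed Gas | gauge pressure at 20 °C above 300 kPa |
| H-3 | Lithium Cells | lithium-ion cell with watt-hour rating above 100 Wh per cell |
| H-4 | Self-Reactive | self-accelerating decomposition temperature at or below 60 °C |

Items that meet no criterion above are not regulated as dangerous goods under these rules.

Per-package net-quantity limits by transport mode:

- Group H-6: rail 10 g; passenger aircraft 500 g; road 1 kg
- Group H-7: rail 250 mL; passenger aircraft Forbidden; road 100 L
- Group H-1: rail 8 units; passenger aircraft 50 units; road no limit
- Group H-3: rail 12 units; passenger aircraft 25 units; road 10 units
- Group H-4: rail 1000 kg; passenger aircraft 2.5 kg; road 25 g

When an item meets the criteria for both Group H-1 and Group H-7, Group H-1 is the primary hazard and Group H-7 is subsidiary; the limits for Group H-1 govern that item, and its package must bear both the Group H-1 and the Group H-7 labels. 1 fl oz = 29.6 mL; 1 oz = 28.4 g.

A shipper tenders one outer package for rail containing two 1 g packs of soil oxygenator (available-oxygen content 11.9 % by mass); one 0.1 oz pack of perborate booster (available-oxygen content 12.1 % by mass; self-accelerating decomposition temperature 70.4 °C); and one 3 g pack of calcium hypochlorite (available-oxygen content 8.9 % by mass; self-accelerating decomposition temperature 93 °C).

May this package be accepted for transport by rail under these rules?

Yes

With available-oxygen content 11.9 % by mass (≥ 8.5 % by mass), the soil oxygenator falls in Group H-6.
With available-oxygen content 12.1 % by mass (≥ 8.5 % by mass), the perborate booster falls in Group H-6.
With available-oxygen content 8.9 % by mass (≥ 8.5 % by mass), the calcium hypochlorite falls in Group H-6.
Group H-6 net quantity: (two 1 g packs = 2 g) + (one 0.1 oz pack = 2.84 g) + 3 g = 7.84 g.
That is within the Group H-6 rail limit of 10 g.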